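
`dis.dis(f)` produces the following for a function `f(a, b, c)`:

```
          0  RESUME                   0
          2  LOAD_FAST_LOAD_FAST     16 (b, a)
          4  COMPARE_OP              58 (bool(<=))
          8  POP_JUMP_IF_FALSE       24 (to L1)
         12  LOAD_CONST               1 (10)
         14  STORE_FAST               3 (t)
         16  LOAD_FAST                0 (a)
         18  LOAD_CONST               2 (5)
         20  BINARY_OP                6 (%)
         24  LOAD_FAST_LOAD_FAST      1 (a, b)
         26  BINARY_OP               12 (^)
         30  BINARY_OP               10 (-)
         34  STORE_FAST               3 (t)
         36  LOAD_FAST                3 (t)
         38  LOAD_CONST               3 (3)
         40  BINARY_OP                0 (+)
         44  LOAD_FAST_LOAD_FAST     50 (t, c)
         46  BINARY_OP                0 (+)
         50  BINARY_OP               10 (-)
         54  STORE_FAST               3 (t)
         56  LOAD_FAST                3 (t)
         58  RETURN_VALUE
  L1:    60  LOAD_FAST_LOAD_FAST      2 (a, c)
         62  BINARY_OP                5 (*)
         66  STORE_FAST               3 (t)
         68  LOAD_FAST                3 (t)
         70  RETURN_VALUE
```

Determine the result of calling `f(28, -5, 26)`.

-23

LOAD_FAST_LOAD_FAST b,a → push -5,28. Stack: [-5, 28]
COMPARE_OP bool(<=) → -5 vs 28 = True. Stack: [True]
POP_JUMP_IF_FALSE → pop True; no jump. Stack: []
LOAD_CONST → push 10. Stack: [10]
STORE_FAST t → t=10. Stack: []
LOAD_FAST a → push 28. Stack: [28]
LOAD_CONST → push 5. Stack: [28, 5]
BINARY_OP % → 28 % 5 = 3. Stack: [3]
LOAD_FAST_LOAD_FAST a,b → push 28,-5. Stack: [3, 28, -5]
BINARY_OP ^ → 28 ^ -5 = -25. Stack: [3, -25]
BINARY_OP - → 3 - -25 = 28. Stack: [28]
STORE_FAST t → t=28. Stack: []
LOAD_FAST t → push 28. Stack: [28]
LOAD_CONST → push 3. Stack: [28, 3]
BINARY_OP + → 28 + 3 = 31. Stack: [31]
LOAD_FAST_LOAD_FAST t,c → push 28,26. Stack: [31, 28, 26]
BINARY_OP + → 28 + 26 = 54. Stack: [31, 54]
BINARY_OP - → 31 - 54 = -23. Stack: [-23]
STORE_FAST t → t=-23. Stack: []
LOAD_FAST t → push -23. Stack: [-23]
RETURN_VALUE → return -23.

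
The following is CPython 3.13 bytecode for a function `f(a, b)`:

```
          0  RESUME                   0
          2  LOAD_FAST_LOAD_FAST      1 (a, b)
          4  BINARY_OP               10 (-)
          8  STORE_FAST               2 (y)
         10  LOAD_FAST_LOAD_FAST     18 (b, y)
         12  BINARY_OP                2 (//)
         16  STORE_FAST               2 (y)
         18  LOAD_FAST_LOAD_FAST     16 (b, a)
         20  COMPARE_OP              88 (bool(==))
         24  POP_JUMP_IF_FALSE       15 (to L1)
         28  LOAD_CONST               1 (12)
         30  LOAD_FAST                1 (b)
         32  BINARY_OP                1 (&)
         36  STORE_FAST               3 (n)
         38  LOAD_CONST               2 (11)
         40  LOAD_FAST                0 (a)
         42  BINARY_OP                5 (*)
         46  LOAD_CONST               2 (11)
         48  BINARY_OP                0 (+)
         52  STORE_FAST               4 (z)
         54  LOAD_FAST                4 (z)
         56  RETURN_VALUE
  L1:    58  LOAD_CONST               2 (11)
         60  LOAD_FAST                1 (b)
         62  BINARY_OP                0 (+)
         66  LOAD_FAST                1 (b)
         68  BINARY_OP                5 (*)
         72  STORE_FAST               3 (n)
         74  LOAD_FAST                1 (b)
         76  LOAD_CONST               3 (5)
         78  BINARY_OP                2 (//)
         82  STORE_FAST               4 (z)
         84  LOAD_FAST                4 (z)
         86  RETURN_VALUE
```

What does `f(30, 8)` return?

1

LOAD_FAST_LOAD_FAST a,b → push 30,8. Stack: [30, 8]
BINARY_OP - → 30 - 8 = 22. Stack: [22]
STORE_FAST y → y=22. Stack: []
LOAD_FAST_LOAD_FAST b,y → push 8,22. Stack: [8, 22]
BINARY_OP // → 8 // 22 = 0. Stack: [0]
STORE_FAST y → y=0. Stack: []
LOAD_FAST_LOAD_FAST b,a → push 8,30. Stack: [8, 30]
COMPARE_OP bool(==) → 8 vs 30 = False. Stack: [False]
POP_JUMP_IF_FALSE → pop False; jump. Stack: []
LOAD_CONST → push 11. Stack: [11]
LOAD_FAST b → push 8. Stack: [11, 8]
BINARY_OP + → 11 + 8 = 19. Stack: [19]
LOAD_FAST b → push 8. Stack: [19, 8]
BINARY_OP * → 19 * 8 = 152. Stack: [152]
STORE_FAST n → n=152. Stack: []
LOAD_FAST b → push 8. Stack: [8]
LOAD_CONST → push 5. Stack: [8, 5]
BINARY_OP // → 8 // 5 = 1. Stack: [1]
STORE_FAST z → z=1. Stack: []
LOAD_FAST z → push 1. Stack: [1]
RETURN_VALUE → return 1.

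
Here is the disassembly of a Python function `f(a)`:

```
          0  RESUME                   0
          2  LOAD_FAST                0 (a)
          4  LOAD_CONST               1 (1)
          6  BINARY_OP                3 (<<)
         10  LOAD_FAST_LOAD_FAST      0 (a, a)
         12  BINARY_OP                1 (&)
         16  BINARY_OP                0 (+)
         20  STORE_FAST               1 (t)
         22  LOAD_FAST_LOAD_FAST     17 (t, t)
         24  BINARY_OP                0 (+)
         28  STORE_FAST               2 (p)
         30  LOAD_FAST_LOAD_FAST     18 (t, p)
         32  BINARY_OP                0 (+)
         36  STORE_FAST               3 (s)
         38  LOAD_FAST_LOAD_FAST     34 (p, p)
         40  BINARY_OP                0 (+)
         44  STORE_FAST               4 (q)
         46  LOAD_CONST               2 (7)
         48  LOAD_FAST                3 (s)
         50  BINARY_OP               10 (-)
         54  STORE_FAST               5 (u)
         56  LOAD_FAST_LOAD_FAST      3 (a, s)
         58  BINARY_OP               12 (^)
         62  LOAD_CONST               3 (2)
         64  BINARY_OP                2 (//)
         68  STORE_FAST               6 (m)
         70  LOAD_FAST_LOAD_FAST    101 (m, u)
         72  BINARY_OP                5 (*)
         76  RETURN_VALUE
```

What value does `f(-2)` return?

LOAD_FAST a → push -2. Stack: [-2]
LOAD_CONST → push 1. Stack: [-2, 1]
BINARY_OP << → -2 << 1 = -4. Stack: [-4]
LOAD_FAST_LOAD_FAST a,a → push -2,-2. Stack: [-4, -2, -2]
BINARY_OP & → -2 & -2 = -2. Stack: [-4, -2]
BINARY_OP + → -4 + -2 = -6. Stack: [-6]
STORE_FAST t → t=-6. Stack: []
LOAD_FAST_LOAD_FAST t,t → push -6,-6. Stack: [-6, -6]
BINARY_OP + → -6 + -6 = -12. Stack: [-12]
STORE_FAST p → p=-12. Stack: []
LOAD_FAST_LOAD_FAST t,p → push -6,-12. Stack: [-6, -12]
BINARY_OP + → -6 + -12 = -18. Stack: [-18]
STORE_FAST s → s=-18. Stack: []
LOAD_FAST_LOAD_FAST p,p → push -12,-12. Stack: [-12, -12]
BINARY_OP + → -12 + -12 = -24. Stack: [-24]
STORE_FAST q → q=-24. Stack: []
LOAD_CONST → push 7. Stack: [7]
LOAD_FAST s → push -18. Stack: [7, -18]
BINARY_OP - → 7 - -18 = 25. Stack: [25]
STORE_FAST u → u=25. Stack: []
LOAD_FAST_LOAD_FAST a,s → push -2,-18. Stack: [-2, -18]
BINARY_OP ^ → -2 ^ -18 = 16. Stack: [16]
LOAD_CONST → push 2. Stack: [16, 2]
BINARY_OP // → 16 // 2 = 8. Stack: [8]
STORE_FAST m → m=8. Stack: []
LOAD_FAST_LOAD_FAST m,u → push 8,25. Stack: [8, 25]
BINARY_OP * → 8 * 25 = 200. Stack: [200]
RETURN_VALUE → return 200.

200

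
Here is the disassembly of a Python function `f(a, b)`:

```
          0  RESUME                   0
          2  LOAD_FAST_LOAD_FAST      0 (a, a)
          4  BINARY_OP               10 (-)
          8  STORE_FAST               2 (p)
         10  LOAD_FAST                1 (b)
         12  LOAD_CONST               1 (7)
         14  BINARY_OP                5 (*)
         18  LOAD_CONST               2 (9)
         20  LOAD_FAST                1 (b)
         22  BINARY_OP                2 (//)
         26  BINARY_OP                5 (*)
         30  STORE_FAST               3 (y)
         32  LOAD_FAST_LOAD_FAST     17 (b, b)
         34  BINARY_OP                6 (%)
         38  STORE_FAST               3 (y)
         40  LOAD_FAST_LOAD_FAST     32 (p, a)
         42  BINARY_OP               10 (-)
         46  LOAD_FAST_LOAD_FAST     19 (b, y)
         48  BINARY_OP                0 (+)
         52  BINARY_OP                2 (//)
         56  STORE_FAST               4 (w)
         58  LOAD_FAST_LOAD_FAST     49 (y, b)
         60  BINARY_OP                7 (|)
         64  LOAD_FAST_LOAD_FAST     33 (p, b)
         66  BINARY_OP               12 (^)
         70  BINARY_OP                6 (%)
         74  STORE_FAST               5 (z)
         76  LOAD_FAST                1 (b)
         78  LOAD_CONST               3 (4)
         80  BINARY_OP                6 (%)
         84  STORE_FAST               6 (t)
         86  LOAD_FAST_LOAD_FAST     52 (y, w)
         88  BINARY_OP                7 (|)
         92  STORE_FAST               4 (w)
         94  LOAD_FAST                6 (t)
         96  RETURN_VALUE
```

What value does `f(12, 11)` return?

3

LOAD_FAST_LOAD_FAST a,a → push 12,12. Stack: [12, 12]
BINARY_OP - → 12 - 12 = 0. Stack: [0]
STORE_FAST p → p=0. Stack: []
LOAD_FAST b → push 11. Stack: [11]
LOAD_CONST → push 7. Stack: [11, 7]
BINARY_OP * → 11 * 7 = 77. Stack: [77]
LOAD_CONST → push 9. Stack: [77, 9]
LOAD_FAST b → push 11. Stack: [77, 9, 11]
BINARY_OP // → 9 // 11 = 0. Stack: [77, 0]
BINARY_OP * → 77 * 0 = 0. Stack: [0]
STORE_FAST y → y=0. Stack: []
LOAD_FAST_LOAD_FAST b,b → push 11,11. Stack: [11, 11]
BINARY_OP % → 11 % 11 = 0. Stack: [0]
STORE_FAST y → y=0. Stack: []
LOAD_FAST_LOAD_FAST p,a → push 0,12. Stack: [0, 12]
BINARY_OP - → 0 - 12 = -12. Stack: [-12]
LOAD_FAST_LOAD_FAST b,y → push 11,0. Stack: [-12, 11, 0]
BINARY_OP + → 11 + 0 = 11. Stack: [-12, 11]
BINARY_OP // → -12 // 11 = -2. Stack: [-2]
STORE_FAST w → w=-2. Stack: []
LOAD_FAST_LOAD_FAST y,b → push 0,11. Stack: [0, 11]
BINARY_OP | → 0 | 11 = 11. Stack: [11]
LOAD_FAST_LOAD_FAST p,b → push 0,11. Stack: [11, 0, 11]
BINARY_OP ^ → 0 ^ 11 = 11. Stack: [11, 11]
BINARY_OP % → 11 % 11 = 0. Stack: [0]
STORE_FAST z → z=0. Stack: []
LOAD_FAST b → push 11. Stack: [11]
LOAD_CONST → push 4. Stack: [11, 4]
BINARY_OP % → 11 % 4 = 3. Stack: [3]
STORE_FAST t → t=3. Stack: []
LOAD_FAST_LOAD_FAST y,w → push 0,-2. Stack: [0, -2]
BINARY_OP | → 0 | -2 = -2. Stack: [-2]
STORE_FAST w → w=-2. Stack: []
LOAD_FAST t → push 3. Stack: [3]
RETURN_VALUE → return 3.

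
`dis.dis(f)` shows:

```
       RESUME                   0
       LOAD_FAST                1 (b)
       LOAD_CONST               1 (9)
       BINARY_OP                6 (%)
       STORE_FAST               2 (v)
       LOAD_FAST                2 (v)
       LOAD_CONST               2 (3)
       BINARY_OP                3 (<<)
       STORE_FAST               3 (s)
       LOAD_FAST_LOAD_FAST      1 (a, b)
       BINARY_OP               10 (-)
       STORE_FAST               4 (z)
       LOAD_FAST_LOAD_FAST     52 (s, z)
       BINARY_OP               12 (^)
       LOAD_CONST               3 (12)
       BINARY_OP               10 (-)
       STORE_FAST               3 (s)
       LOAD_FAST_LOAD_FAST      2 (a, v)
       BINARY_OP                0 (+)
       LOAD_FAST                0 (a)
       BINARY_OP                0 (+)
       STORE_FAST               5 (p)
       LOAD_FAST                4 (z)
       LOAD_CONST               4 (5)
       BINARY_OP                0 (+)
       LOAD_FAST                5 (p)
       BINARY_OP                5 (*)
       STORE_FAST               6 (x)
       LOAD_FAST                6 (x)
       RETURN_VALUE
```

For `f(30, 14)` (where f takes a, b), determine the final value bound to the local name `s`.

44

LOAD_FAST b → push 14. Stack: [14]
LOAD_CONST → push 9. Stack: [14, 9]
BINARY_OP % → 14 % 9 = 5. Stack: [5]
STORE_FAST v → v=5. Stack: []
LOAD_FAST v → push 5. Stack: [5]
LOAD_CONST → push 3. Stack: [5, 3]
BINARY_OP << → 5 << 3 = 40. Stack: [40]
STORE_FAST s → s=40. Stack: []
LOAD_FAST_LOAD_FAST a,b → push 30,14. Stack: [30, 14]
BINARY_OP - → 30 - 14 = 16. Stack: [16]
STORE_FAST z → z=16. Stack: []
LOAD_FAST_LOAD_FAST s,z → push 40,16. Stack: [40, 16]
BINARY_OP ^ → 40 ^ 16 = 56. Stack: [56]
LOAD_CONST → push 12. Stack: [56, 12]
BINARY_OP - → 56 - 12 = 44. Stack: [44]
STORE_FAST s → s=44. Stack: []
LOAD_FAST_LOAD_FAST a,v → push 30,5. Stack: [30, 5]
BINARY_OP + → 30 + 5 = 35. Stack: [35]
LOAD_FAST a → push 30. Stack: [35, 30]
BINARY_OP + → 35 + 30 = 65. Stack: [65]
STORE_FAST p → p=65. Stack: []
LOAD_FAST z → push 16. Stack: [16]
LOAD_CONST → push 5. Stack: [16, 5]
BINARY_OP + → 16 + 5 = 21. Stack: [21]
LOAD_FAST p → push 65. Stack: [21, 65]
BINARY_OP * → 21 * 65 = 1365. Stack: [1365]
STORE_FAST x → x=1365. Stack: []
LOAD_FAST x → push 1365. Stack: [1365]
RETURN_VALUE → return 1365.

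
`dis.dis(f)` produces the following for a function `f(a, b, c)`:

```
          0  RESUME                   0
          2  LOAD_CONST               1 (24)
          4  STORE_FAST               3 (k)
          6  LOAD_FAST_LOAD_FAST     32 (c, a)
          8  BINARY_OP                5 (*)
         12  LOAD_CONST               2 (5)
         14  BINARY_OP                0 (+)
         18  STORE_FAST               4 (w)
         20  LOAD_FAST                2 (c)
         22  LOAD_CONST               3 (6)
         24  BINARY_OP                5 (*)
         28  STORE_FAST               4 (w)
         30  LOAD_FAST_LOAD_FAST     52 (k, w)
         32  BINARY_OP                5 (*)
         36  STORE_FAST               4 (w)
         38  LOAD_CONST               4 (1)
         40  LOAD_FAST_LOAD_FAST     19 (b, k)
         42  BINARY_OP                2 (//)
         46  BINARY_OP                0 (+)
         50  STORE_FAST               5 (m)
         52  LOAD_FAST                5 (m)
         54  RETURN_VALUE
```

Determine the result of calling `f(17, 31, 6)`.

LOAD_CONST → push 24. Stack: [24]
STORE_FAST k → k=24. Stack: []
LOAD_FAST_LOAD_FAST c,a → push 6,17. Stack: [6, 17]
BINARY_OP * → 6 * 17 = 102. Stack: [102]
LOAD_CONST → push 5. Stack: [102, 5]
BINARY_OP + → 102 + 5 = 107. Stack: [107]
STORE_FAST w → w=107. Stack: []
LOAD_FAST c → push 6. Stack: [6]
LOAD_CONST → push 6. Stack: [6, 6]
BINARY_OP * → 6 * 6 = 36. Stack: [36]
STORE_FAST w → w=36. Stack: []
LOAD_FAST_LOAD_FAST k,w → push 24,36. Stack: [24, 36]
BINARY_OP * → 24 * 36 = 864. Stack: [864]
STORE_FAST w → w=864. Stack: []
LOAD_CONST → push 1. Stack: [1]
LOAD_FAST_LOAD_FAST b,k → push 31,24. Stack: [1, 31, 24]
BINARY_OP // → 31 // 24 = 1. Stack: [1, 1]
BINARY_OP + → 1 + 1 = 2. Stack: [2]
STORE_FAST m → m=2. Stack: []
LOAD_FAST m → push 2. Stack: [2]
RETURN_VALUE → return 2.

2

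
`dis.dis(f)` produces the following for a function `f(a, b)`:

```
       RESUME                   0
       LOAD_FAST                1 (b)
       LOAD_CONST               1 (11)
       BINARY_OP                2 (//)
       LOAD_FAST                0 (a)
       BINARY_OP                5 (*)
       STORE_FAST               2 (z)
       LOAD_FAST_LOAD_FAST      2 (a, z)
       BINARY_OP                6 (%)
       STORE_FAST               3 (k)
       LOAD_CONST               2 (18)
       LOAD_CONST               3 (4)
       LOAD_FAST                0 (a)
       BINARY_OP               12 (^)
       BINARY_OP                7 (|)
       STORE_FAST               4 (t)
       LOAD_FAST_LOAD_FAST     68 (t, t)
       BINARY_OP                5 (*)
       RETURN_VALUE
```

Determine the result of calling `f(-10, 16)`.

196

LOAD_FAST b → push 16. Stack: [16]
LOAD_CONST → push 11. Stack: [16, 11]
BINARY_OP // → 16 // 11 = 1. Stack: [1]
LOAD_FAST a → push -10. Stack: [1, -10]
BINARY_OP * → 1 * -10 = -10. Stack: [-10]
STORE_FAST z → z=-10. Stack: []
LOAD_FAST_LOAD_FAST a,z → push -10,-10. Stack: [-10, -10]
BINARY_OP % → -10 % -10 = 0. Stack: [0]
STORE_FAST k → k=0. Stack: []
LOAD_CONST → push 18. Stack: [18]
LOAD_CONST → push 4. Stack: [18, 4]
LOAD_FAST a → push -10. Stack: [18, 4, -10]
BINARY_OP ^ → 4 ^ -10 = -14. Stack: [18, -14]
BINARY_OP | → 18 | -14 = -14. Stack: [-14]
STORE_FAST t → t=-14. Stack: []
LOAD_FAST_LOAD_FAST t,t → push -14,-14. Stack: [-14, -14]
BINARY_OP * → -14 * -14 = 196. Stack: [196]
RETURN_VALUE → return 196.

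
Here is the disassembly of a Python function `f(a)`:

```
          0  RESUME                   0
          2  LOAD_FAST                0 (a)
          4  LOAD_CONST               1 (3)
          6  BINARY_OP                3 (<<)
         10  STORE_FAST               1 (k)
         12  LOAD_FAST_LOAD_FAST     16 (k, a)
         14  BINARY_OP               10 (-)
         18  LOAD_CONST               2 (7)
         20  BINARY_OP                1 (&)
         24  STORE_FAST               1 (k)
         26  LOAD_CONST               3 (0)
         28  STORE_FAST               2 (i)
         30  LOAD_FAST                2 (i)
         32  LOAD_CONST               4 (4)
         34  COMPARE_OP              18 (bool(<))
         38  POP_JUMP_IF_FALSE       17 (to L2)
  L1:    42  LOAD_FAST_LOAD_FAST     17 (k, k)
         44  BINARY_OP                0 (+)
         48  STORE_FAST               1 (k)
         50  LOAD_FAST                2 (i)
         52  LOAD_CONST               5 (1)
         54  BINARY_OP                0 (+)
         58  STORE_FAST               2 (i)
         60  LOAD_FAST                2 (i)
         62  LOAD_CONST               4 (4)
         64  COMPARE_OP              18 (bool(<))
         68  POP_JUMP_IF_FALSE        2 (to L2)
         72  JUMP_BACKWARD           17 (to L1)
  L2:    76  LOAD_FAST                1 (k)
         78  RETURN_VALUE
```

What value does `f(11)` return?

80

LOAD_FAST a → push 11. Stack: [11]
LOAD_CONST → push 3. Stack: [11, 3]
BINARY_OP << → 11 << 3 = 88. Stack: [88]
STORE_FAST k → k=88. Stack: []
LOAD_FAST_LOAD_FAST k,a → push 88,11. Stack: [88, 11]
BINARY_OP - → 88 - 11 = 77. Stack: [77]
LOAD_CONST → push 7. Stack: [77, 7]
BINARY_OP & → 77 & 7 = 5. Stack: [5]
STORE_FAST k → k=5. Stack: []
LOAD_CONST → push 0. Stack: [0]
STORE_FAST i → i=0. Stack: []
LOAD_FAST i → push 0. Stack: [0]
LOAD_CONST → push 4. Stack: [0, 4]
COMPARE_OP bool(<) → 0 vs 4 = True. Stack: [True]
POP_JUMP_IF_FALSE → pop True; no jump. Stack: []
LOAD_FAST_LOAD_FAST k,k → push 5,5. Stack: [5, 5]
BINARY_OP + → 5 + 5 = 10. Stack: [10]
STORE_FAST k → k=10. Stack: []
LOAD_FAST i → push 0. Stack: [0]
LOAD_CONST → push 1. Stack: [0, 1]
BINARY_OP + → 0 + 1 = 1. Stack: [1]
STORE_FAST i → i=1. Stack: []
LOAD_FAST i → push 1. Stack: [1]
LOAD_CONST → push 4. Stack: [1, 4]
COMPARE_OP bool(<) → 1 vs 4 = True. Stack: [True]
POP_JUMP_IF_FALSE → pop True; no jump. Stack: []
LOAD_FAST_LOAD_FAST k,k → push 10,10. Stack: [10, 10]
BINARY_OP + → 10 + 10 = 20. Stack: [20]
STORE_FAST k → k=20. Stack: []
LOAD_FAST i → push 1. Stack: [1]
LOAD_CONST → push 1. Stack: [1, 1]
BINARY_OP + → 1 + 1 = 2. Stack: [2]
STORE_FAST i → i=2. Stack: []
LOAD_FAST i → push 2. Stack: [2]
LOAD_CONST → push 4. Stack: [2, 4]
COMPARE_OP bool(<) → 2 vs 4 = True. Stack: [True]
POP_JUMP_IF_FALSE → pop True; no jump. Stack: []
LOAD_FAST_LOAD_FAST k,k → push 20,20. Stack: [20, 20]
BINARY_OP + → 20 + 20 = 40. Stack: [40]
STORE_FAST k → k=40. Stack: []
LOAD_FAST i → push 2. Stack: [2]
LOAD_CONST → push 1. Stack: [2, 1]
BINARY_OP + → 2 + 1 = 3. Stack: [3]
STORE_FAST i → i=3. Stack: []
LOAD_FAST i → push 3. Stack: [3]
LOAD_CONST → push 4. Stack: [3, 4]
COMPARE_OP bool(<) → 3 vs 4 = True. Stack: [True]
POP_JUMP_IF_FALSE → pop True; no jump. Stack: []
LOAD_FAST_LOAD_FAST k,k → push 40,40. Stack: [40, 40]
BINARY_OP + → 40 + 40 = 80. Stack: [80]
STORE_FAST k → k=80. Stack: []
LOAD_FAST i → push 3. Stack: [3]
LOAD_CONST → push 1. Stack: [3, 1]
BINARY_OP + → 3 + 1 = 4. Stack: [4]
STORE_FAST i → i=4. Stack: []
LOAD_FAST i → push 4. Stack: [4]
LOAD_CONST → push 4. Stack: [4, 4]
COMPARE_OP bool(<) → 4 vs 4 = False. Stack: [False]
POP_JUMP_IF_FALSE → pop False; jump. Stack: []
LOAD_FAST k → push 80. Stack: [80]
RETURN_VALUE → return 80.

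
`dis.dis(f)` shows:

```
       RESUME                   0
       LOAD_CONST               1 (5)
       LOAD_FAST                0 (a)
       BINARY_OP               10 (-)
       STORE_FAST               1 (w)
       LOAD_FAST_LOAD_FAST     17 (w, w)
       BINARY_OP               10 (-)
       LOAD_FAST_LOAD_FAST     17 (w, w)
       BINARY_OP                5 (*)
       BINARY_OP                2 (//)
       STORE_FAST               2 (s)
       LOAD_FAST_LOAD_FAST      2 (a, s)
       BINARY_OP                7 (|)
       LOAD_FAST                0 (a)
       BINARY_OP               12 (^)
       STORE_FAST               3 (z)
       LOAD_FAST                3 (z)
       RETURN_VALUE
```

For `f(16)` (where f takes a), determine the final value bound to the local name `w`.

-11

LOAD_CONST → push 5. Stack: [5]
LOAD_FAST a → push 16. Stack: [5, 16]
BINARY_OP - → 5 - 16 = -11. Stack: [-11]
STORE_FAST w → w=-11. Stack: []
LOAD_FAST_LOAD_FAST w,w → push -11,-11. Stack: [-11, -11]
BINARY_OP - → -11 - -11 = 0. Stack: [0]
LOAD_FAST_LOAD_FAST w,w → push -11,-11. Stack: [0, -11, -11]
BINARY_OP * → -11 * -11 = 121. Stack: [0, 121]
BINARY_OP // → 0 // 121 = 0. Stack: [0]
STORE_FAST s → s=0. Stack: []
LOAD_FAST_LOAD_FAST a,s → push 16,0. Stack: [16, 0]
BINARY_OP | → 16 | 0 = 16. Stack: [16]
LOAD_FAST a → push 16. Stack: [16, 16]
BINARY_OP ^ → 16 ^ 16 = 0. Stack: [0]
STORE_FAST z → z=0. Stack: []
LOAD_FAST z → push 0. Stack: [0]
RETURN_VALUE → return 0.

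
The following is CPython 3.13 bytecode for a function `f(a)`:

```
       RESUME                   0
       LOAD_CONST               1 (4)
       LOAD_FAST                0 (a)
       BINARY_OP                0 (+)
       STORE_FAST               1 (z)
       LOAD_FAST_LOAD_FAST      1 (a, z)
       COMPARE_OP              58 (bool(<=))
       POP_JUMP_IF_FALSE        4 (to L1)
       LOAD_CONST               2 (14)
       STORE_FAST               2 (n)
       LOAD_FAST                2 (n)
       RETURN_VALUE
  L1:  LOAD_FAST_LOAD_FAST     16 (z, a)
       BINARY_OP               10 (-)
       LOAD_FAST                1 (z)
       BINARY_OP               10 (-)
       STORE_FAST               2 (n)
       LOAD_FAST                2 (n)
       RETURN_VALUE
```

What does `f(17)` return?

14

LOAD_CONST → push 4. Stack: [4]
LOAD_FAST a → push 17. Stack: [4, 17]
BINARY_OP + → 4 + 17 = 21. Stack: [21]
STORE_FAST z → z=21. Stack: []
LOAD_FAST_LOAD_FAST a,z → push 17,21. Stack: [17, 21]
COMPARE_OP bool(<=) → 17 vs 21 = True. Stack: [True]
POP_JUMP_IF_FALSE → pop True; no jump. Stack: []
LOAD_CONST → push 14. Stack: [14]
STORE_FAST n → n=14. Stack: []
LOAD_FAST n → push 14. Stack: [14]
RETURN_VALUE → return 14.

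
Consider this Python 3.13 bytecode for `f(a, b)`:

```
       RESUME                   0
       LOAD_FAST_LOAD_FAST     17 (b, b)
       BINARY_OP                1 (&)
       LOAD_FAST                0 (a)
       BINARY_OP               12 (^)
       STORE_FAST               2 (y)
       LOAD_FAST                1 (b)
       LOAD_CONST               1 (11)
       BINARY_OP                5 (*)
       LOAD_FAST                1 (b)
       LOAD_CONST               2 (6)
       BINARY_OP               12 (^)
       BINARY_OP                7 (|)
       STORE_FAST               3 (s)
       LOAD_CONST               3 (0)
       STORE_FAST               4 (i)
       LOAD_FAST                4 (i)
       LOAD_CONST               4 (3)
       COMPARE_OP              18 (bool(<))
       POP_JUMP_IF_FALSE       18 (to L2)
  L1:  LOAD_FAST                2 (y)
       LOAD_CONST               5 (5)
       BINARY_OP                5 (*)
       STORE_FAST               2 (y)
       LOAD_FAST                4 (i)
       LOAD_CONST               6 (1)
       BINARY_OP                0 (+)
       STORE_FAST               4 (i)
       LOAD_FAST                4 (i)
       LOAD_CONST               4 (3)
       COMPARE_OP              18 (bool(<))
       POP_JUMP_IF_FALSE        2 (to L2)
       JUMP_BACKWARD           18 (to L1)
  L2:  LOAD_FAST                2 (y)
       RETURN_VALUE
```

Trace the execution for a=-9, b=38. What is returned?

-5875

LOAD_FAST_LOAD_FAST b,b → push 38,38. Stack: [38, 38]
BINARY_OP & → 38 & 38 = 38. Stack: [38]
LOAD_FAST a → push -9. Stack: [38, -9]
BINARY_OP ^ → 38 ^ -9 = -47. Stack: [-47]
STORE_FAST y → y=-47. Stack: []
LOAD_FAST b → push 38. Stack: [38]
LOAD_CONST → push 11. Stack: [38, 11]
BINARY_OP * → 38 * 11 = 418. Stack: [418]
LOAD_FAST b → push 38. Stack: [418, 38]
LOAD_CONST → push 6. Stack: [418, 38, 6]
BINARY_OP ^ → 38 ^ 6 = 32. Stack: [418, 32]
BINARY_OP | → 418 | 32 = 418. Stack: [418]
STORE_FAST s → s=418. Stack: []
LOAD_CONST → push 0. Stack: [0]
STORE_FAST i → i=0. Stack: []
LOAD_FAST i → push 0. Stack: [0]
LOAD_CONST → push 3. Stack: [0, 3]
COMPARE_OP bool(<) → 0 vs 3 = True. Stack: [True]
POP_JUMP_IF_FALSE → pop True; no jump. Stack: []
LOAD_FAST y → push -47. Stack: [-47]
LOAD_CONST → push 5. Stack: [-47, 5]
BINARY_OP * → -47 * 5 = -235. Stack: [-235]
STORE_FAST y → y=-235. Stack: []
LOAD_FAST i → push 0. Stack: [0]
LOAD_CONST → push 1. Stack: [0, 1]
BINARY_OP + → 0 + 1 = 1. Stack: [1]
STORE_FAST i → i=1. Stack: []
LOAD_FAST i → push 1. Stack: [1]
LOAD_CONST → push 3. Stack: [1, 3]
COMPARE_OP bool(<) → 1 vs 3 = True. Stack: [True]
POP_JUMP_IF_FALSE → pop True; no jump. Stack: []
LOAD_FAST y → push -235. Stack: [-235]
LOAD_CONST → push 5. Stack: [-235, 5]
BINARY_OP * → -235 * 5 = -1175. Stack: [-1175]
STORE_FAST y → y=-1175. Stack: []
LOAD_FAST i → push 1. Stack: [1]
LOAD_CONST → push 1. Stack: [1, 1]
BINARY_OP + → 1 + 1 = 2. Stack: [2]
STORE_FAST i → i=2. Stack: []
LOAD_FAST i → push 2. Stack: [2]
LOAD_CONST → push 3. Stack: [2, 3]
COMPARE_OP bool(<) → 2 vs 3 = True. Stack: [True]
POP_JUMP_IF_FALSE → pop True; no jump. Stack: []
LOAD_FAST y → push -1175. Stack: [-1175]
LOAD_CONST → push 5. Stack: [-1175, 5]
BINARY_OP * → -1175 * 5 = -5875. Stack: [-5875]
STORE_FAST y → y=-5875. Stack: []
LOAD_FAST i → push 2. Stack: [2]
LOAD_CONST → push 1. Stack: [2, 1]
BINARY_OP + → 2 + 1 = 3. Stack: [3]
STORE_FAST i → i=3. Stack: []
LOAD_FAST i → push 3. Stack: [3]
LOAD_CONST → push 3. Stack: [3, 3]
COMPARE_OP bool(<) → 3 vs 3 = False. Stack: [False]
POP_JUMP_IF_FALSE → pop False; jump. Stack: []
LOAD_FAST y → push -5875. Stack: [-5875]
RETURN_VALUE → return -5875.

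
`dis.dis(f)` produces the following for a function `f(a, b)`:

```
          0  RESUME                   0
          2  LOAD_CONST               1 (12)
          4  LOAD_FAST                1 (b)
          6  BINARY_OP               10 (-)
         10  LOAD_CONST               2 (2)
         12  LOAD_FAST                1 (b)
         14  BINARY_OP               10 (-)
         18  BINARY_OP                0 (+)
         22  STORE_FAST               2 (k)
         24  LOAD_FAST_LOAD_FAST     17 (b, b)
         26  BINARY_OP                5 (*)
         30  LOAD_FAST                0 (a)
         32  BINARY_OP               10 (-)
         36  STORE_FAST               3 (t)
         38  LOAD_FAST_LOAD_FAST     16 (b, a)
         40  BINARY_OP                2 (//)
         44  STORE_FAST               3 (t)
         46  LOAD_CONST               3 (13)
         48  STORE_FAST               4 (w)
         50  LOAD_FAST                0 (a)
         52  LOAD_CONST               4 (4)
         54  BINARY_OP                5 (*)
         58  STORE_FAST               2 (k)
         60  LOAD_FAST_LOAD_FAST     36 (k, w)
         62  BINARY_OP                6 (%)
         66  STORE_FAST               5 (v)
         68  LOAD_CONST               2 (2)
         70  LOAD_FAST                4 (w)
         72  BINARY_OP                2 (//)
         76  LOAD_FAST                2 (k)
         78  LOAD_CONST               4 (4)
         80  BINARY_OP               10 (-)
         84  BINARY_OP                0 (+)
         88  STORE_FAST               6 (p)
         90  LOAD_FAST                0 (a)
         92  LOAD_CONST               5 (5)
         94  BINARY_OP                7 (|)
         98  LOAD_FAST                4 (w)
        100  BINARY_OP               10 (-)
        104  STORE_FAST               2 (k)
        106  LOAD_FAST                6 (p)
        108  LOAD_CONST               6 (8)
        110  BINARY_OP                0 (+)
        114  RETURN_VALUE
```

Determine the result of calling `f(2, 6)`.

12

LOAD_CONST → push 12. Stack: [12]
LOAD_FAST b → push 6. Stack: [12, 6]
BINARY_OP - → 12 - 6 = 6. Stack: [6]
LOAD_CONST → push 2. Stack: [6, 2]
LOAD_FAST b → push 6. Stack: [6, 2, 6]
BINARY_OP - → 2 - 6 = -4. Stack: [6, -4]
BINARY_OP + → 6 + -4 = 2. Stack: [2]
STORE_FAST k → k=2. Stack: []
LOAD_FAST_LOAD_FAST b,b → push 6,6. Stack: [6, 6]
BINARY_OP * → 6 * 6 = 36. Stack: [36]
LOAD_FAST a → push 2. Stack: [36, 2]
BINARY_OP - → 36 - 2 = 34. Stack: [34]
STORE_FAST t → t=34. Stack: []
LOAD_FAST_LOAD_FAST b,a → push 6,2. Stack: [6, 2]
BINARY_OP // → 6 // 2 = 3. Stack: [3]
STORE_FAST t → t=3. Stack: []
LOAD_CONST → push 13. Stack: [13]
STORE_FAST w → w=13. Stack: []
LOAD_FAST a → push 2. Stack: [2]
LOAD_CONST → push 4. Stack: [2, 4]
BINARY_OP * → 2 * 4 = 8. Stack: [8]
STORE_FAST k → k=8. Stack: []
LOAD_FAST_LOAD_FAST k,w → push 8,13. Stack: [8, 13]
BINARY_OP % → 8 % 13 = 8. Stack: [8]
STORE_FAST v → v=8. Stack: []
LOAD_CONST → push 2. Stack: [2]
LOAD_FAST w → push 13. Stack: [2, 13]
BINARY_OP // → 2 // 13 = 0. Stack: [0]
LOAD_FAST k → push 8. Stack: [0, 8]
LOAD_CONST → push 4. Stack: [0, 8, 4]
BINARY_OP - → 8 - 4 = 4. Stack: [0, 4]
BINARY_OP + → 0 + 4 = 4. Stack: [4]
STORE_FAST p → p=4. Stack: []
LOAD_FAST a → push 2. Stack: [2]
LOAD_CONST → push 5. Stack: [2, 5]
BINARY_OP | → 2 | 5 = 7. Stack: [7]
LOAD_FAST w → push 13. Stack: [7, 13]
BINARY_OP - → 7 - 13 = -6. Stack: [-6]
STORE_FAST k → k=-6. Stack: []
LOAD_FAST p → push 4. Stack: [4]
LOAD_CONST → push 8. Stack: [4, 8]
BINARY_OP + → 4 + 8 = 12. Stack: [12]
RETURN_VALUE → return 12.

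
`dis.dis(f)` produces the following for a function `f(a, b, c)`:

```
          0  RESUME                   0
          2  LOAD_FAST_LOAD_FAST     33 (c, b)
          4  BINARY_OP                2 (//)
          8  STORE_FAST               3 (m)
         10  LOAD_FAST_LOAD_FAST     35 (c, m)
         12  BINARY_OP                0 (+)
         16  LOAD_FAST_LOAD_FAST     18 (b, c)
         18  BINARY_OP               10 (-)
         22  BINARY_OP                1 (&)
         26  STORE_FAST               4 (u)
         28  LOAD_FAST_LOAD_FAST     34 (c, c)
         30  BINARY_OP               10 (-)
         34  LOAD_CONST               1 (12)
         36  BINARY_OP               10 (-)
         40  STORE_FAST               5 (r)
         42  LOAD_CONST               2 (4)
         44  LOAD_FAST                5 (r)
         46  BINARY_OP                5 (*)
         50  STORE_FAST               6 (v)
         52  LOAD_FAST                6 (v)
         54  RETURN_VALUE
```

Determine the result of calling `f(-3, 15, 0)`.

-48

LOAD_FAST_LOAD_FAST c,b → push 0,15. Stack: [0, 15]
BINARY_OP // → 0 // 15 = 0. Stack: [0]
STORE_FAST m → m=0. Stack: []
LOAD_FAST_LOAD_FAST c,m → push 0,0. Stack: [0, 0]
BINARY_OP + → 0 + 0 = 0. Stack: [0]
LOAD_FAST_LOAD_FAST b,c → push 15,0. Stack: [0, 15, 0]
BINARY_OP - → 15 - 0 = 15. Stack: [0, 15]
BINARY_OP & → 0 & 15 = 0. Stack: [0]
STORE_FAST u → u=0. Stack: []
LOAD_FAST_LOAD_FAST c,c → push 0,0. Stack: [0, 0]
BINARY_OP - → 0 - 0 = 0. Stack: [0]
LOAD_CONST → push 12. Stack: [0, 12]
BINARY_OP - → 0 - 12 = -12. Stack: [-12]
STORE_FAST r → r=-12. Stack: []
LOAD_CONST → push 4. Stack: [4]
LOAD_FAST r → push -12. Stack: [4, -12]
BINARY_OP * → 4 * -12 = -48. Stack: [-48]
STORE_FAST v → v=-48. Stack: []
LOAD_FAST v → push -48. Stack: [-48]
RETURN_VALUE → return -48.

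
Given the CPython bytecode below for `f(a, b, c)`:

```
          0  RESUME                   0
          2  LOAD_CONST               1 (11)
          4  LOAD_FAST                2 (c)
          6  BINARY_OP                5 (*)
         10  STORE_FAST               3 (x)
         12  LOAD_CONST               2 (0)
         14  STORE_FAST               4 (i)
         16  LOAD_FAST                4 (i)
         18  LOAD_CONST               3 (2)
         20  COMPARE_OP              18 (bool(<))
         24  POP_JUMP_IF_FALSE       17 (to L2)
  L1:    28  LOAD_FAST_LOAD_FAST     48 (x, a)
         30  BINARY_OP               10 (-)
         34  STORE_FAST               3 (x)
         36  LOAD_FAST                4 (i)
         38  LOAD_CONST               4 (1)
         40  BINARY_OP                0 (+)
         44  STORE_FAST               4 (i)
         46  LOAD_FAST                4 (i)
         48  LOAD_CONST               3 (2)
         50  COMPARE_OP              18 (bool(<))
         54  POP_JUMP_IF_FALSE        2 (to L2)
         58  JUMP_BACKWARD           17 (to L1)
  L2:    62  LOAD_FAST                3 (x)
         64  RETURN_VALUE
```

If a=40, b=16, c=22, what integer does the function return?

162

LOAD_CONST → push 11. Stack: [11]
LOAD_FAST c → push 22. Stack: [11, 22]
BINARY_OP * → 11 * 22 = 242. Stack: [242]
STORE_FAST x → x=242. Stack: []
LOAD_CONST → push 0. Stack: [0]
STORE_FAST i → i=0. Stack: []
LOAD_FAST i → push 0. Stack: [0]
LOAD_CONST → push 2. Stack: [0, 2]
COMPARE_OP bool(<) → 0 vs 2 = True. Stack: [True]
POP_JUMP_IF_FALSE → pop True; no jump. Stack: []
LOAD_FAST_LOAD_FAST x,a → push 242,40. Stack: [242, 40]
BINARY_OP - → 242 - 40 = 202. Stack: [202]
STORE_FAST x → x=202. Stack: []
LOAD_FAST i → push 0. Stack: [0]
LOAD_CONST → push 1. Stack: [0, 1]
BINARY_OP + → 0 + 1 = 1. Stack: [1]
STORE_FAST i → i=1. Stack: []
LOAD_FAST i → push 1. Stack: [1]
LOAD_CONST → push 2. Stack: [1, 2]
COMPARE_OP bool(<) → 1 vs 2 = True. Stack: [True]
POP_JUMP_IF_FALSE → pop True; no jump. Stack: []
LOAD_FAST_LOAD_FAST x,a → push 202,40. Stack: [202, 40]
BINARY_OP - → 202 - 40 = 162. Stack: [162]
STORE_FAST x → x=162. Stack: []
LOAD_FAST i → push 1. Stack: [1]
LOAD_CONST → push 1. Stack: [1, 1]
BINARY_OP + → 1 + 1 = 2. Stack: [2]
STORE_FAST i → i=2. Stack: []
LOAD_FAST i → push 2. Stack: [2]
LOAD_CONST → push 2. Stack: [2, 2]
COMPARE_OP bool(<) → 2 vs 2 = False. Stack: [False]
POP_JUMP_IF_FALSE → pop False; jump. Stack: []
LOAD_FAST x → push 162. Stack: [162]
RETURN_VALUE → return 162.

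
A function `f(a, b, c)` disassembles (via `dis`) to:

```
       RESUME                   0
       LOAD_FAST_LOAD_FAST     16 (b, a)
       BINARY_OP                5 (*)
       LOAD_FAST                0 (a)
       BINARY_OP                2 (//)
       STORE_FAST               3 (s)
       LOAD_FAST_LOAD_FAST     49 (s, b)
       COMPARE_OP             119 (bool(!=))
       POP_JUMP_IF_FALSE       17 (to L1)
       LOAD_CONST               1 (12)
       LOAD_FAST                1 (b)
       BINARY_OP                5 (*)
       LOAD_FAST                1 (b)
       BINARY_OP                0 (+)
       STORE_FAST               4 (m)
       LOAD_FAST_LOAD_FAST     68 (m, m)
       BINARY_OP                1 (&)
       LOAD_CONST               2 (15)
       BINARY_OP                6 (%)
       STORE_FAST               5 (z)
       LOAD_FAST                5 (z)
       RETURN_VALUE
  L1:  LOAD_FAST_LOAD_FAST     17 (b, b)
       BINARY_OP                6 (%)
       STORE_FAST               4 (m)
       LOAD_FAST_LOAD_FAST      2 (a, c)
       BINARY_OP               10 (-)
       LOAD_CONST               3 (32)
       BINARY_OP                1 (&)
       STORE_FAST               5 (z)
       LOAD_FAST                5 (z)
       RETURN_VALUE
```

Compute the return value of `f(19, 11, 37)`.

LOAD_FAST_LOAD_FAST b,a → push 11,19. Stack: [11, 19]
BINARY_OP * → 11 * 19 = 209. Stack: [209]
LOAD_FAST a → push 19. Stack: [209, 19]
BINARY_OP // → 209 // 19 = 11. Stack: [11]
STORE_FAST s → s=11. Stack: []
LOAD_FAST_LOAD_FAST s,b → push 11,11. Stack: [11, 11]
COMPARE_OP bool(!=) → 11 vs 11 = False. Stack: [False]
POP_JUMP_IF_FALSE → pop False; jump. Stack: []
LOAD_FAST_LOAD_FAST b,b → push 11,11. Stack: [11, 11]
BINARY_OP % → 11 % 11 = 0. Stack: [0]
STORE_FAST m → m=0. Stack: []
LOAD_FAST_LOAD_FAST a,c → push 19,37. Stack: [19, 37]
BINARY_OP - → 19 - 37 = -18. Stack: [-18]
LOAD_CONST → push 32. Stack: [-18, 32]
BINARY_OP & → -18 & 32 = 32. Stack: [32]
STORE_FAST z → z=32. Stack: []
LOAD_FAST z → push 32. Stack: [32]
RETURN_VALUE → return 32.

32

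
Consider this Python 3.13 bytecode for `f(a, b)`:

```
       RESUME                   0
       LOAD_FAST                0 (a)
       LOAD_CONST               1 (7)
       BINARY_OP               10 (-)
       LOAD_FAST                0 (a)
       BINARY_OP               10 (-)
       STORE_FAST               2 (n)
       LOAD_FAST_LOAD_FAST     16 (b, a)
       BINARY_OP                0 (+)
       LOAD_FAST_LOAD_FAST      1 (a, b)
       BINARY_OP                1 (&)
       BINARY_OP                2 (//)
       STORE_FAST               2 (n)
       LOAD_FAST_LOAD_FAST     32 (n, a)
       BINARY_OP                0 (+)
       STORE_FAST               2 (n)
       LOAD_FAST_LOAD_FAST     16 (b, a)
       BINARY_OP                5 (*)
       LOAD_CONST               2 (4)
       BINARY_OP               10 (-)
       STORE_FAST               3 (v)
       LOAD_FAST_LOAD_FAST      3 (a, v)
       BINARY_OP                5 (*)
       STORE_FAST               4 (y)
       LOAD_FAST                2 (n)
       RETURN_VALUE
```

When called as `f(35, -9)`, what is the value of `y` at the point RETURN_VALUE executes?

LOAD_FAST a → push 35. Stack: [35]
LOAD_CONST → push 7. Stack: [35, 7]
BINARY_OP - → 35 - 7 = 28. Stack: [28]
LOAD_FAST a → push 35. Stack: [28, 35]
BINARY_OP - → 28 - 35 = -7. Stack: [-7]
STORE_FAST n → n=-7. Stack: []
LOAD_FAST_LOAD_FAST b,a → push -9,35. Stack: [-9, 35]
BINARY_OP + → -9 + 35 = 26. Stack: [26]
LOAD_FAST_LOAD_FAST a,b → push 35,-9. Stack: [26, 35, -9]
BINARY_OP & → 35 & -9 = 35. Stack: [26, 35]
BINARY_OP // → 26 // 35 = 0. Stack: [0]
STORE_FAST n → n=0. Stack: []
LOAD_FAST_LOAD_FAST n,a → push 0,35. Stack: [0, 35]
BINARY_OP + → 0 + 35 = 35. Stack: [35]
STORE_FAST n → n=35. Stack: []
LOAD_FAST_LOAD_FAST b,a → push -9,35. Stack: [-9, 35]
BINARY_OP * → -9 * 35 = -315. Stack: [-315]
LOAD_CONST → push 4. Stack: [-315, 4]
BINARY_OP - → -315 - 4 = -319. Stack: [-319]
STORE_FAST v → v=-319. Stack: []
LOAD_FAST_LOAD_FAST a,v → push 35,-319. Stack: [35, -319]
BINARY_OP * → 35 * -319 = -11165. Stack: [-11165]
STORE_FAST y → y=-11165. Stack: []
LOAD_FAST n → push 35. Stack: [35]
RETURN_VALUE → return 35.

-11165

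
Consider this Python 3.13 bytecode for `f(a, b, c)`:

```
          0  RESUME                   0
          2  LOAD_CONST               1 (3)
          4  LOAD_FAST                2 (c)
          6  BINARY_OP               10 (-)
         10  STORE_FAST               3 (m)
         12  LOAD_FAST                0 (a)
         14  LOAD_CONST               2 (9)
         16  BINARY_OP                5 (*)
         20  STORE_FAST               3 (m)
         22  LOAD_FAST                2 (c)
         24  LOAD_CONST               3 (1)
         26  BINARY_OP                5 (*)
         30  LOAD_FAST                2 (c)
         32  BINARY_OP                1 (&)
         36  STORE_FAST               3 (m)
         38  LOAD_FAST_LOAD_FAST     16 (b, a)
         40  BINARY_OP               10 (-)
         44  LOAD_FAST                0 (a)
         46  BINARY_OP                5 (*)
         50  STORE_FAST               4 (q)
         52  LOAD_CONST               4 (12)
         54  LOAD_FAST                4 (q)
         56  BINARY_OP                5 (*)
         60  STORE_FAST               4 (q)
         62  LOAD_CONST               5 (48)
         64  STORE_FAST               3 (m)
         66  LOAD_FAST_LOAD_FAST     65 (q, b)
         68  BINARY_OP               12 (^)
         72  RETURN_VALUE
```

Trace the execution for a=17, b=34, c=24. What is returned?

LOAD_CONST → push 3. Stack: [3]
LOAD_FAST c → push 24. Stack: [3, 24]
BINARY_OP - → 3 - 24 = -21. Stack: [-21]
STORE_FAST m → m=-21. Stack: []
LOAD_FAST a → push 17. Stack: [17]
LOAD_CONST → push 9. Stack: [17, 9]
BINARY_OP * → 17 * 9 = 153. Stack: [153]
STORE_FAST m → m=153. Stack: []
LOAD_FAST c → push 24. Stack: [24]
LOAD_CONST → push 1. Stack: [24, 1]
BINARY_OP * → 24 * 1 = 24. Stack: [24]
LOAD_FAST c → push 24. Stack: [24, 24]
BINARY_OP & → 24 & 24 = 24. Stack: [24]
STORE_FAST m → m=24. Stack: []
LOAD_FAST_LOAD_FAST b,a → push 34,17. Stack: [34, 17]
BINARY_OP - → 34 - 17 = 17. Stack: [17]
LOAD_FAST a → push 17. Stack: [17, 17]
BINARY_OP * → 17 * 17 = 289. Stack: [289]
STORE_FAST q → q=289. Stack: []
LOAD_CONST → push 12. Stack: [12]
LOAD_FAST q → push 289. Stack: [12, 289]
BINARY_OP * → 12 * 289 = 3468. Stack: [3468]
STORE_FAST q → q=3468. Stack: []
LOAD_CONST → push 48. Stack: [48]
STORE_FAST m → m=48. Stack: []
LOAD_FAST_LOAD_FAST q,b → push 3468,34. Stack: [3468, 34]
BINARY_OP ^ → 3468 ^ 34 = 3502. Stack: [3502]
RETURN_VALUE → return 3502.

3502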